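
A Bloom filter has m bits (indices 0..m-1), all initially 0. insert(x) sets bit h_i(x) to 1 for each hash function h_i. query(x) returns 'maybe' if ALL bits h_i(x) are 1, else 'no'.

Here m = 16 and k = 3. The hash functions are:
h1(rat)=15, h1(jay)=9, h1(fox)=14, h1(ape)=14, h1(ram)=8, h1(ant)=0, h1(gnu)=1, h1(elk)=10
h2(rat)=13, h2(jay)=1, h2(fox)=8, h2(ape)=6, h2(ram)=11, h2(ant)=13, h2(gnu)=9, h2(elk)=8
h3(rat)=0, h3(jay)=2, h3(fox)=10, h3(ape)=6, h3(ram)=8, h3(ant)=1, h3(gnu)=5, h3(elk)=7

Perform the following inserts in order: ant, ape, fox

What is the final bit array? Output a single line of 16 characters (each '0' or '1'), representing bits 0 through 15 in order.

Start: bits=0000000000000000
After insert 'ant': sets bits 0 1 13 -> bits=1100000000000100
After insert 'ape': sets bits 6 14 -> bits=1100001000000110
After insert 'fox': sets bits 8 10 14 -> bits=1100001010100110

Answer: 1100001010100110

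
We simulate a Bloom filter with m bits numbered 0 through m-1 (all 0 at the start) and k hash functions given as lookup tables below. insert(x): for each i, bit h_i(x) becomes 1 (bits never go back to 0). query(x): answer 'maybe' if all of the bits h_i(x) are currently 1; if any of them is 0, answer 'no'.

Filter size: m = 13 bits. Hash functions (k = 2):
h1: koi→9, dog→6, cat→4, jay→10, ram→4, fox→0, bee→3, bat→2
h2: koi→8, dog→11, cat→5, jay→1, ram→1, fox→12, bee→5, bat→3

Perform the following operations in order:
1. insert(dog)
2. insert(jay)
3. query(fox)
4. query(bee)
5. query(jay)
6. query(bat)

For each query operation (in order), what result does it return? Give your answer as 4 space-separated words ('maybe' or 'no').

Start: bits=0000000000000
Op 1: insert dog -> sets bits 6 11 -> bits=0000001000010
Op 2: insert jay -> sets bits 1 10 -> bits=0100001000110
Op 3: query fox -> checks bit0=0, bit12=0 (has a 0) -> no
Op 4: query bee -> checks bit3=0, bit5=0 (has a 0) -> no
Op 5: query jay -> checks bit1=1, bit10=1 (all 1) -> maybe
Op 6: query bat -> checks bit2=0, bit3=0 (has a 0) -> no
Query results in order: no no maybe no

Answer: no no maybe no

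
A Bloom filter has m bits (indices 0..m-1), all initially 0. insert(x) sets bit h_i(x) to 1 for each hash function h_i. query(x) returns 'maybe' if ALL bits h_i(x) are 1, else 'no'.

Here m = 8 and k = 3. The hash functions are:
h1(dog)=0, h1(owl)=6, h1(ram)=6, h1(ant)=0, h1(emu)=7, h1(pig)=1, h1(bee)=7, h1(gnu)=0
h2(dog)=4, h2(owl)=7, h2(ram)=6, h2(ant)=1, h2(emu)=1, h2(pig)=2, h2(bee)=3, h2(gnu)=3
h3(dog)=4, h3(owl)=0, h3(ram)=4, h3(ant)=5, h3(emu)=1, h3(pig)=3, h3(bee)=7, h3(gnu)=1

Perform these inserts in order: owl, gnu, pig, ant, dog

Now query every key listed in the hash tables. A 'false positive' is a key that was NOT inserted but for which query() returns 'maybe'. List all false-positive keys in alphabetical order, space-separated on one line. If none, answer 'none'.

Start: bits=00000000
After insert 'owl': sets bits 0 6 7 -> bits=10000011
After insert 'gnu': sets bits 0 1 3 -> bits=11010011
After insert 'pig': sets bits 1 2 3 -> bits=11110011
After insert 'ant': sets bits 0 1 5 -> bits=11110111
After insert 'dog': sets bits 0 4 -> bits=11111111
Not inserted: bee emu ram — query each against bits=11111111:
query bee: checks bit3=1, bit7=1 (all 1) -> maybe => FALSE POSITIVE
query emu: checks bit1=1, bit7=1 (all 1) -> maybe => FALSE POSITIVE
query ram: checks bit4=1, bit6=1 (all 1) -> maybe => FALSE POSITIVE
False positives (alphabetical): bee emu ram

Answer: bee emu ram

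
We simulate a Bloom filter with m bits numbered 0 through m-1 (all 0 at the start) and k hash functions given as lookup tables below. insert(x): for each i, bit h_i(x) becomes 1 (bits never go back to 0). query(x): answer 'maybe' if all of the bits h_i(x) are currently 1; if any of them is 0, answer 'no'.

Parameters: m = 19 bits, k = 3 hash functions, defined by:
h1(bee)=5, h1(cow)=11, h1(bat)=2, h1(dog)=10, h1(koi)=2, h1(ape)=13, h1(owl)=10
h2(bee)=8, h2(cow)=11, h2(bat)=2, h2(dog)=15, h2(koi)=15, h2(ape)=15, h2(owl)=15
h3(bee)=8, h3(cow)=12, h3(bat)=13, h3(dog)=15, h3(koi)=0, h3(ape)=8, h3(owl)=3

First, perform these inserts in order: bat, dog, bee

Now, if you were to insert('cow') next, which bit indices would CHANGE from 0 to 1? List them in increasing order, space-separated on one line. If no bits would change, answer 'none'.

Answer: 11 12

Derivation:
Start: bits=0000000000000000000
After insert 'bat': sets bits 2 13 -> bits=0010000000000100000
After insert 'dog': sets bits 10 15 -> bits=0010000000100101000
After insert 'bee': sets bits 5 8 -> bits=0010010010100101000
insert 'cow' would touch bits 11 12; currently bit11=0, bit12=0
Bits that are 0 among those (would change 0->1): 11 12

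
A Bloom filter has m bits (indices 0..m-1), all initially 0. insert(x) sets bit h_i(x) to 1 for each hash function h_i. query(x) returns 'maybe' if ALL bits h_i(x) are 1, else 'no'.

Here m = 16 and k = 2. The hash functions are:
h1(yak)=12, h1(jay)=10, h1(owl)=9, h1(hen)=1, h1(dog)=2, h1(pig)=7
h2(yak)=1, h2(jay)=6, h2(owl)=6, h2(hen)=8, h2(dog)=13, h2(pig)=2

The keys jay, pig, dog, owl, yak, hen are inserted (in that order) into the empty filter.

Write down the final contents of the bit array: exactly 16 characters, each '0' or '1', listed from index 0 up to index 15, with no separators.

Start: bits=0000000000000000
After insert 'jay': sets bits 6 10 -> bits=0000001000100000
After insert 'pig': sets bits 2 7 -> bits=0010001100100000
After insert 'dog': sets bits 2 13 -> bits=0010001100100100
After insert 'owl': sets bits 6 9 -> bits=0010001101100100
After insert 'yak': sets bits 1 12 -> bits=0110001101101100
After insert 'hen': sets bits 1 8 -> bits=0110001111101100

Answer: 0110001111101100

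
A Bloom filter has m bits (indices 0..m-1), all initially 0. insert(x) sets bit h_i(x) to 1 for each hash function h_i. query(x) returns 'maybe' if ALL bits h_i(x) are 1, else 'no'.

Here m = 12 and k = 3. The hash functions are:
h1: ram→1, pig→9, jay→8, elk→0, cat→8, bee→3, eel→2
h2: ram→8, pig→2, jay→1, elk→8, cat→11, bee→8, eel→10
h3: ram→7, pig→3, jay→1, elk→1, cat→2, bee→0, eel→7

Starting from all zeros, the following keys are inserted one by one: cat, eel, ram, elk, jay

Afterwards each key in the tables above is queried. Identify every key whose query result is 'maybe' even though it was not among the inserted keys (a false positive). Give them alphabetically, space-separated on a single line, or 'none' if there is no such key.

Start: bits=000000000000
After insert 'cat': sets bits 2 8 11 -> bits=001000001001
After insert 'eel': sets bits 2 7 10 -> bits=001000011011
After insert 'ram': sets bits 1 7 8 -> bits=011000011011
After insert 'elk': sets bits 0 1 8 -> bits=111000011011
After insert 'jay': sets bits 1 8 -> bits=111000011011
Not inserted: bee pig — query each against bits=111000011011:
query bee: checks bit0=1, bit3=0, bit8=1 (has a 0) -> no => not a false positive
query pig: checks bit2=1, bit3=0, bit9=0 (has a 0) -> no => not a false positive
False positives (alphabetical): none

Answer: none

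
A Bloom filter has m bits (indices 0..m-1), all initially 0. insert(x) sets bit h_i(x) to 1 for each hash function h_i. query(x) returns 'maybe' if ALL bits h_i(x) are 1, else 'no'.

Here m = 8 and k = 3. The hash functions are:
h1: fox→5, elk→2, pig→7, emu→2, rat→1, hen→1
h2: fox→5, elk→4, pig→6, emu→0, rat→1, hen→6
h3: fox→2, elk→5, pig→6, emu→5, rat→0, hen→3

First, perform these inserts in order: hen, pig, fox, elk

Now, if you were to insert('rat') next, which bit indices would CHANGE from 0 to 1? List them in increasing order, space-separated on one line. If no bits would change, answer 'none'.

Answer: 0

Derivation:
Start: bits=00000000
After insert 'hen': sets bits 1 3 6 -> bits=01010010
After insert 'pig': sets bits 6 7 -> bits=01010011
After insert 'fox': sets bits 2 5 -> bits=01110111
After insert 'elk': sets bits 2 4 5 -> bits=01111111
insert 'rat' would touch bits 0 1; currently bit0=0, bit1=1
Bits that are 0 among those (would change 0->1): 0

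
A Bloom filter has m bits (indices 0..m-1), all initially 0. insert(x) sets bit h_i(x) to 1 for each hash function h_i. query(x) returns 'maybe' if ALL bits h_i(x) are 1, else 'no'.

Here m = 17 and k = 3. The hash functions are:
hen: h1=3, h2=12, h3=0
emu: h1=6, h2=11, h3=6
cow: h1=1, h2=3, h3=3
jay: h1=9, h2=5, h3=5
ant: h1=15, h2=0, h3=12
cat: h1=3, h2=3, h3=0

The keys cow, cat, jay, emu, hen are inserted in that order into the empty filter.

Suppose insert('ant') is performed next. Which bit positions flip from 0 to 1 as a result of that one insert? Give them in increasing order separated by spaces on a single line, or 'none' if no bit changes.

Start: bits=00000000000000000
After insert 'cow': sets bits 1 3 -> bits=01010000000000000
After insert 'cat': sets bits 0 3 -> bits=11010000000000000
After insert 'jay': sets bits 5 9 -> bits=11010100010000000
After insert 'emu': sets bits 6 11 -> bits=11010110010100000
After insert 'hen': sets bits 0 3 12 -> bits=11010110010110000
insert 'ant' would touch bits 0 12 15; currently bit0=1, bit12=1, bit15=0
Bits that are 0 among those (would change 0->1): 15

Answer: 15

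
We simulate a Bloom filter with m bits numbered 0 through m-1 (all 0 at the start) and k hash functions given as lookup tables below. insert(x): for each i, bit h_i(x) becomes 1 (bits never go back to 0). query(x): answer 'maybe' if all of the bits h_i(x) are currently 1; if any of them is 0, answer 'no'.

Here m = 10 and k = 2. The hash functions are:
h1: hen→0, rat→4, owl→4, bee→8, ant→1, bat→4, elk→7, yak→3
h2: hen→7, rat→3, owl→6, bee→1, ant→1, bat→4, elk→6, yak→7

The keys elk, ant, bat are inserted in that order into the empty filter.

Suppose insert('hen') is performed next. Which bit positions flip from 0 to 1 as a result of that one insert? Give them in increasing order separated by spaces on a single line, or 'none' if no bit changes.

Start: bits=0000000000
After insert 'elk': sets bits 6 7 -> bits=0000001100
After insert 'ant': sets bits 1 -> bits=0100001100
After insert 'bat': sets bits 4 -> bits=0100101100
insert 'hen' would touch bits 0 7; currently bit0=0, bit7=1
Bits that are 0 among those (would change 0->1): 0

Answer: 0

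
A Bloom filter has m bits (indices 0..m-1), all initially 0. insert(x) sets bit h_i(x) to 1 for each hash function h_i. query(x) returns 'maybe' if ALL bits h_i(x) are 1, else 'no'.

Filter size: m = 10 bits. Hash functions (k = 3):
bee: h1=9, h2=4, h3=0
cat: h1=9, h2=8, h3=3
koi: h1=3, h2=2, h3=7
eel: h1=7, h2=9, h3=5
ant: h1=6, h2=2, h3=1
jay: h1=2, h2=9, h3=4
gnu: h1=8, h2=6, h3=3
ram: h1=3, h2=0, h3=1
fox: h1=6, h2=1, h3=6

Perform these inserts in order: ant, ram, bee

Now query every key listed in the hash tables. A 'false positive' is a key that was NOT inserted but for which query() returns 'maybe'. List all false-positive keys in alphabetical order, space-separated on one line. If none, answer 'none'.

Answer: fox jay

Derivation:
Start: bits=0000000000
After insert 'ant': sets bits 1 2 6 -> bits=0110001000
After insert 'ram': sets bits 0 1 3 -> bits=1111001000
After insert 'bee': sets bits 0 4 9 -> bits=1111101001
Not inserted: cat eel fox gnu jay koi — query each against bits=1111101001:
query cat: checks bit3=1, bit8=0, bit9=1 (has a 0) -> no => not a false positive
query eel: checks bit5=0, bit7=0, bit9=1 (has a 0) -> no => not a false positive
query fox: checks bit1=1, bit6=1 (all 1) -> maybe => FALSE POSITIVE
query gnu: checks bit3=1, bit6=1, bit8=0 (has a 0) -> no => not a false positive
query jay: checks bit2=1, bit4=1, bit9=1 (all 1) -> maybe => FALSE POSITIVE
query koi: checks bit2=1, bit3=1, bit7=0 (has a 0) -> no => not a false positive
False positives (alphabetical): fox jay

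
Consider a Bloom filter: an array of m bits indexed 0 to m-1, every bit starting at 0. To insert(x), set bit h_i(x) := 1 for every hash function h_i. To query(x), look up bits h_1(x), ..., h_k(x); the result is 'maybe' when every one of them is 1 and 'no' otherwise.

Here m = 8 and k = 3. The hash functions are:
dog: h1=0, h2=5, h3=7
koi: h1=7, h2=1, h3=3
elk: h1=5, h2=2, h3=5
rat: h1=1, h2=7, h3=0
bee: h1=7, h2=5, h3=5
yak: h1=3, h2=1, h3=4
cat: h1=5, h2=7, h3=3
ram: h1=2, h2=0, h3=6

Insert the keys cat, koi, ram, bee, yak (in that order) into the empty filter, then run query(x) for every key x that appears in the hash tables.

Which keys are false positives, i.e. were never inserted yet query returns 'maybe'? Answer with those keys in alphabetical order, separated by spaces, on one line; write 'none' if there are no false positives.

Start: bits=00000000
After insert 'cat': sets bits 3 5 7 -> bits=00010101
After insert 'koi': sets bits 1 3 7 -> bits=01010101
After insert 'ram': sets bits 0 2 6 -> bits=11110111
After insert 'bee': sets bits 5 7 -> bits=11110111
After insert 'yak': sets bits 1 3 4 -> bits=11111111
Not inserted: dog elk rat — query each against bits=11111111:
query dog: checks bit0=1, bit5=1, bit7=1 (all 1) -> maybe => FALSE POSITIVE
query elk: checks bit2=1, bit5=1 (all 1) -> maybe => FALSE POSITIVE
query rat: checks bit0=1, bit1=1, bit7=1 (all 1) -> maybe => FALSE POSITIVE
False positives (alphabetical): dog elk rat

Answer: dog elk rat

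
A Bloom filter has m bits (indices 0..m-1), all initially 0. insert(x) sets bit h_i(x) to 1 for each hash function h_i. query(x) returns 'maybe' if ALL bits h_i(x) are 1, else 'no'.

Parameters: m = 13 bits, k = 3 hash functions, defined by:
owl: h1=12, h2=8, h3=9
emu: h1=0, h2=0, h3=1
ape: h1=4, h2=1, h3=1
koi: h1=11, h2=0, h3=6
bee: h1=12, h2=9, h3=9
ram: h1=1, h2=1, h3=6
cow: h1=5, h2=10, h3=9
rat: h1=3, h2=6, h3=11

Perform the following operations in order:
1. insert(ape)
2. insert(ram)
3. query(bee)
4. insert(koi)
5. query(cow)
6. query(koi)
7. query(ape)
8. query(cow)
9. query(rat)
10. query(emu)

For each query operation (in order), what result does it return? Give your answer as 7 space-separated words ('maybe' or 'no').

Answer: no no maybe maybe no no maybe

Derivation:
Start: bits=0000000000000
Op 1: insert ape -> sets bits 1 4 -> bits=0100100000000
Op 2: insert ram -> sets bits 1 6 -> bits=0100101000000
Op 3: query bee -> checks bit9=0, bit12=0 (has a 0) -> no
Op 4: insert koi -> sets bits 0 6 11 -> bits=1100101000010
Op 5: query cow -> checks bit5=0, bit9=0, bit10=0 (has a 0) -> no
Op 6: query koi -> checks bit0=1, bit6=1, bit11=1 (all 1) -> maybe
Op 7: query ape -> checks bit1=1, bit4=1 (all 1) -> maybe
Op 8: query cow -> checks bit5=0, bit9=0, bit10=0 (has a 0) -> no
Op 9: query rat -> checks bit3=0, bit6=1, bit11=1 (has a 0) -> no
Op 10: query emu -> checks bit0=1, bit1=1 (all 1) -> maybe
Query results in order: no no maybe maybe no no maybe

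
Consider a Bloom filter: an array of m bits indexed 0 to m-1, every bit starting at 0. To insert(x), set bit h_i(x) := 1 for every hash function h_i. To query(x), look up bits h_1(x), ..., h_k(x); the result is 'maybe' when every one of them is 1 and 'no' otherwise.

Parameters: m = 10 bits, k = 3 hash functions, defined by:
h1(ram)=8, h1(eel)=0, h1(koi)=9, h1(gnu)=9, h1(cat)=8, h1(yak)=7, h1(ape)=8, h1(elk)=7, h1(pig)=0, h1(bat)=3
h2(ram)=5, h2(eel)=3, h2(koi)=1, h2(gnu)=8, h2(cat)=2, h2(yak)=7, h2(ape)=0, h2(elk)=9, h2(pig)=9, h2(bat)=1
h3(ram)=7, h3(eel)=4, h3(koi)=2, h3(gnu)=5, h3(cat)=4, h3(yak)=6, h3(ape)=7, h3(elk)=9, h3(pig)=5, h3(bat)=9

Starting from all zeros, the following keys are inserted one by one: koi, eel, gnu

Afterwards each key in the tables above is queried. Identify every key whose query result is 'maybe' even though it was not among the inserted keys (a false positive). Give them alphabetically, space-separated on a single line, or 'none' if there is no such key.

Answer: bat cat pig

Derivation:
Start: bits=0000000000
After insert 'koi': sets bits 1 2 9 -> bits=0110000001
After insert 'eel': sets bits 0 3 4 -> bits=1111100001
After insert 'gnu': sets bits 5 8 9 -> bits=1111110011
Not inserted: ape bat cat elk pig ram yak — query each against bits=1111110011:
query ape: checks bit0=1, bit7=0, bit8=1 (has a 0) -> no => not a false positive
query bat: checks bit1=1, bit3=1, bit9=1 (all 1) -> maybe => FALSE POSITIVE
query cat: checks bit2=1, bit4=1, bit8=1 (all 1) -> maybe => FALSE POSITIVE
query elk: checks bit7=0, bit9=1 (has a 0) -> no => not a false positive
query pig: checks bit0=1, bit5=1, bit9=1 (all 1) -> maybe => FALSE POSITIVE
query ram: checks bit5=1, bit7=0, bit8=1 (has a 0) -> no => not a false positive
query yak: checks bit6=0, bit7=0 (has a 0) -> no => not a false positive
False positives (alphabetical): bat cat pig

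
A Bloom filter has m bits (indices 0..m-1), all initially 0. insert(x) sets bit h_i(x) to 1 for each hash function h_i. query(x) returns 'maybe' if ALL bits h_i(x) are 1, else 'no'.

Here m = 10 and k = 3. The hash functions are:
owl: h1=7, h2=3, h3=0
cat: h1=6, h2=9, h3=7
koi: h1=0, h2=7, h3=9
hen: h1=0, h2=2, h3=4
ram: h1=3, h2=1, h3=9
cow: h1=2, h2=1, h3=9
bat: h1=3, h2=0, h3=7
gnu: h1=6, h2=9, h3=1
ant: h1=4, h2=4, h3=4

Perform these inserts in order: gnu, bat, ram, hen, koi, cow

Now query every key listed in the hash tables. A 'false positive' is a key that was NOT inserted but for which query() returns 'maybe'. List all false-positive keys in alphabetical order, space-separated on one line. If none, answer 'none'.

Answer: ant cat owl

Derivation:
Start: bits=0000000000
After insert 'gnu': sets bits 1 6 9 -> bits=0100001001
After insert 'bat': sets bits 0 3 7 -> bits=1101001101
After insert 'ram': sets bits 1 3 9 -> bits=1101001101
After insert 'hen': sets bits 0 2 4 -> bits=1111101101
After insert 'koi': sets bits 0 7 9 -> bits=1111101101
After insert 'cow': sets bits 1 2 9 -> bits=1111101101
Not inserted: ant cat owl — query each against bits=1111101101:
query ant: checks bit4=1 (all 1) -> maybe => FALSE POSITIVE
query cat: checks bit6=1, bit7=1, bit9=1 (all 1) -> maybe => FALSE POSITIVE
query owl: checks bit0=1, bit3=1, bit7=1 (all 1) -> maybe => FALSE POSITIVE
False positives (alphabetical): ant cat owl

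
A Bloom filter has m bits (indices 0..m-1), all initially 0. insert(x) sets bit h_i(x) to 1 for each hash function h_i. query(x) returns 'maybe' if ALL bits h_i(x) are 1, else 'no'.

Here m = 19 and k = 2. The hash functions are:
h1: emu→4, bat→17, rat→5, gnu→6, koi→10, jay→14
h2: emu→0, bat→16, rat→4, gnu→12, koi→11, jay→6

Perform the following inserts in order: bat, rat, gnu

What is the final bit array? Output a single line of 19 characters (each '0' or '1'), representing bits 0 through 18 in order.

Answer: 0000111000001000110

Derivation:
Start: bits=0000000000000000000
After insert 'bat': sets bits 16 17 -> bits=0000000000000000110
After insert 'rat': sets bits 4 5 -> bits=0000110000000000110
After insert 'gnu': sets bits 6 12 -> bits=0000111000001000110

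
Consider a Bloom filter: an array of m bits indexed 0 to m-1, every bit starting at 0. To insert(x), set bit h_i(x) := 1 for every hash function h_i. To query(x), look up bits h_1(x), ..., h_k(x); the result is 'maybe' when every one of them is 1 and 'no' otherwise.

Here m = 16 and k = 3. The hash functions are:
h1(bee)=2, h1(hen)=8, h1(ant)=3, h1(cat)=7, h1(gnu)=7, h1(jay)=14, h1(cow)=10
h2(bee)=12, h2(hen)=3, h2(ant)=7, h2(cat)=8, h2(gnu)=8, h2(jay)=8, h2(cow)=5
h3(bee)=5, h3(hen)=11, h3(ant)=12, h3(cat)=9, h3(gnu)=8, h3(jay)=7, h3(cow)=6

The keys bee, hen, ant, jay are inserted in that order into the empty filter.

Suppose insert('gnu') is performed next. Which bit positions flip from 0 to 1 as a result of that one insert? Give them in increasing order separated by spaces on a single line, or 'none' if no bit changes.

Start: bits=0000000000000000
After insert 'bee': sets bits 2 5 12 -> bits=0010010000001000
After insert 'hen': sets bits 3 8 11 -> bits=0011010010011000
After insert 'ant': sets bits 3 7 12 -> bits=0011010110011000
After insert 'jay': sets bits 7 8 14 -> bits=0011010110011010
insert 'gnu' would touch bits 7 8; currently bit7=1, bit8=1
Bits that are 0 among those (would change 0->1): none

Answer: none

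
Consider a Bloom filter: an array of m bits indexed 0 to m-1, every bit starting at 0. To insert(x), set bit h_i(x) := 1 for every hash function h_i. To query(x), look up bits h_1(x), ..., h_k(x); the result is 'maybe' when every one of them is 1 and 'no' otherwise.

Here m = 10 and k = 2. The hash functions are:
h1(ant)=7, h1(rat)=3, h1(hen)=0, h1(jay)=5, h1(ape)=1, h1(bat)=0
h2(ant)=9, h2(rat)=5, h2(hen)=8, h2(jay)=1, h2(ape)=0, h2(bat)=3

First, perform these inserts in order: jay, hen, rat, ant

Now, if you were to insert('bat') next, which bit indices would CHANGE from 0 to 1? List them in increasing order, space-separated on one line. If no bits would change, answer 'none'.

Answer: none

Derivation:
Start: bits=0000000000
After insert 'jay': sets bits 1 5 -> bits=0100010000
After insert 'hen': sets bits 0 8 -> bits=1100010010
After insert 'rat': sets bits 3 5 -> bits=1101010010
After insert 'ant': sets bits 7 9 -> bits=1101010111
insert 'bat' would touch bits 0 3; currently bit0=1, bit3=1
Bits that are 0 among those (would change 0->1): none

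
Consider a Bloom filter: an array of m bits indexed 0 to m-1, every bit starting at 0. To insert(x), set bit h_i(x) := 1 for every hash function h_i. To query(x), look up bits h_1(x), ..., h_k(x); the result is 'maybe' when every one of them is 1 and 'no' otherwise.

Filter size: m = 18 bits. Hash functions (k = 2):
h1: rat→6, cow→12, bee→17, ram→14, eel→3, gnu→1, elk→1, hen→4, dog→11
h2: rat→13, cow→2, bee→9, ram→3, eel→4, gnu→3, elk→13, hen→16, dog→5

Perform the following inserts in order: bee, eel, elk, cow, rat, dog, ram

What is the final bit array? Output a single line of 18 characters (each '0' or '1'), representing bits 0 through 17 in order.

Answer: 011111100101111001

Derivation:
Start: bits=000000000000000000
After insert 'bee': sets bits 9 17 -> bits=000000000100000001
After insert 'eel': sets bits 3 4 -> bits=000110000100000001
After insert 'elk': sets bits 1 13 -> bits=010110000100010001
After insert 'cow': sets bits 2 12 -> bits=011110000100110001
After insert 'rat': sets bits 6 13 -> bits=011110100100110001
After insert 'dog': sets bits 5 11 -> bits=011111100101110001
After insert 'ram': sets bits 3 14 -> bits=011111100101111001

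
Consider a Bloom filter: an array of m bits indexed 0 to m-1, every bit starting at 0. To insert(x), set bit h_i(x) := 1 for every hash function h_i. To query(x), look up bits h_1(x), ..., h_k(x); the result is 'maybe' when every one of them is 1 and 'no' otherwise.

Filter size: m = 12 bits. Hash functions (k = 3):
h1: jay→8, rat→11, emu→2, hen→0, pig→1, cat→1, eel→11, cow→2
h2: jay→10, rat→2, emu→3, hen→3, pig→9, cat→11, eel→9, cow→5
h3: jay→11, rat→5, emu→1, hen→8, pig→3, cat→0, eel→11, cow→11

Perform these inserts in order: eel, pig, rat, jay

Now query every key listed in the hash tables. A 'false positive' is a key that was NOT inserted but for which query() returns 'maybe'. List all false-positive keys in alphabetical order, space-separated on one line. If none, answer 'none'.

Answer: cow emu

Derivation:
Start: bits=000000000000
After insert 'eel': sets bits 9 11 -> bits=000000000101
After insert 'pig': sets bits 1 3 9 -> bits=010100000101
After insert 'rat': sets bits 2 5 11 -> bits=011101000101
After insert 'jay': sets bits 8 10 11 -> bits=011101001111
Not inserted: cat cow emu hen — query each against bits=011101001111:
query cat: checks bit0=0, bit1=1, bit11=1 (has a 0) -> no => not a false positive
query cow: checks bit2=1, bit5=1, bit11=1 (all 1) -> maybe => FALSE POSITIVE
query emu: checks bit1=1, bit2=1, bit3=1 (all 1) -> maybe => FALSE POSITIVE
query hen: checks bit0=0, bit3=1, bit8=1 (has a 0) -> no => not a false positive
False positives (alphabetical): cow emu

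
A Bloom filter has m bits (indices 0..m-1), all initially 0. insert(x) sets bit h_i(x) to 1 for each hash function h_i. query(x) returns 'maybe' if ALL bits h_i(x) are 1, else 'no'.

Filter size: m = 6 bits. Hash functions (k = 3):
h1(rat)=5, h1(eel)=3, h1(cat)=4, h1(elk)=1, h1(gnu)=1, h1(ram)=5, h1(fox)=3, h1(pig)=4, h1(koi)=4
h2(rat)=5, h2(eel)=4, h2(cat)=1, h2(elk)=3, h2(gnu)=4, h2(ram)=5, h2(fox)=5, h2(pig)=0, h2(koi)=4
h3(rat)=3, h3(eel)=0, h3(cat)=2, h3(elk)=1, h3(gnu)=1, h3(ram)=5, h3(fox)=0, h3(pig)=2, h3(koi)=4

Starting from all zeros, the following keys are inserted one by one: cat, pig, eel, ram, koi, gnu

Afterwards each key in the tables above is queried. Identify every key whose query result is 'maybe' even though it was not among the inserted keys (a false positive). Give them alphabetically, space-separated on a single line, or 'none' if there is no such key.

Answer: elk fox rat

Derivation:
Start: bits=000000
After insert 'cat': sets bits 1 2 4 -> bits=011010
After insert 'pig': sets bits 0 2 4 -> bits=111010
After insert 'eel': sets bits 0 3 4 -> bits=111110
After insert 'ram': sets bits 5 -> bits=111111
After insert 'koi': sets bits 4 -> bits=111111
After insert 'gnu': sets bits 1 4 -> bits=111111
Not inserted: elk fox rat — query each against bits=111111:
query elk: checks bit1=1, bit3=1 (all 1) -> maybe => FALSE POSITIVE
query fox: checks bit0=1, bit3=1, bit5=1 (all 1) -> maybe => FALSE POSITIVE
query rat: checks bit3=1, bit5=1 (all 1) -> maybe => FALSE POSITIVE
False positives (alphabetical): elk fox rat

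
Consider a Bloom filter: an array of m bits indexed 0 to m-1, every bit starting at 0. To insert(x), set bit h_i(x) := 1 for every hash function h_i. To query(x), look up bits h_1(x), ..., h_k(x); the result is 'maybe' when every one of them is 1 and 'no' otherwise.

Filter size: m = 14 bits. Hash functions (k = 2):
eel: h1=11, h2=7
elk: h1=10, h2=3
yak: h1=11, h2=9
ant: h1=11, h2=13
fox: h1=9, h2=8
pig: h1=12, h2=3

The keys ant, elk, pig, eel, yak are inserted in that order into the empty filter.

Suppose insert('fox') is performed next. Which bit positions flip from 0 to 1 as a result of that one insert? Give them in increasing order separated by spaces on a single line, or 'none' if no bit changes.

Start: bits=00000000000000
After insert 'ant': sets bits 11 13 -> bits=00000000000101
After insert 'elk': sets bits 3 10 -> bits=00010000001101
After insert 'pig': sets bits 3 12 -> bits=00010000001111
After insert 'eel': sets bits 7 11 -> bits=00010001001111
After insert 'yak': sets bits 9 11 -> bits=00010001011111
insert 'fox' would touch bits 8 9; currently bit8=0, bit9=1
Bits that are 0 among those (would change 0->1): 8

Answer: 8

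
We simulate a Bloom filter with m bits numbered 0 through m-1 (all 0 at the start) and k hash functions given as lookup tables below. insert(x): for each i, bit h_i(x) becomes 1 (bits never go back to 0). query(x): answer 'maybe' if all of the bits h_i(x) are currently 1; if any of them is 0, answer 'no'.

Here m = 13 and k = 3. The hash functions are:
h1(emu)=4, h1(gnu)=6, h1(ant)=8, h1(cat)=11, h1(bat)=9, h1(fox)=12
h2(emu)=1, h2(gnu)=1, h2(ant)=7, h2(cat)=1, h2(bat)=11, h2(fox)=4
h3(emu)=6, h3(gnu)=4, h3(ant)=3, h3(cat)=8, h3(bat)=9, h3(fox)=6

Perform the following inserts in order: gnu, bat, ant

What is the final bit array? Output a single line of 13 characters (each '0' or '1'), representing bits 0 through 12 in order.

Start: bits=0000000000000
After insert 'gnu': sets bits 1 4 6 -> bits=0100101000000
After insert 'bat': sets bits 9 11 -> bits=0100101001010
After insert 'ant': sets bits 3 7 8 -> bits=0101101111010

Answer: 0101101111010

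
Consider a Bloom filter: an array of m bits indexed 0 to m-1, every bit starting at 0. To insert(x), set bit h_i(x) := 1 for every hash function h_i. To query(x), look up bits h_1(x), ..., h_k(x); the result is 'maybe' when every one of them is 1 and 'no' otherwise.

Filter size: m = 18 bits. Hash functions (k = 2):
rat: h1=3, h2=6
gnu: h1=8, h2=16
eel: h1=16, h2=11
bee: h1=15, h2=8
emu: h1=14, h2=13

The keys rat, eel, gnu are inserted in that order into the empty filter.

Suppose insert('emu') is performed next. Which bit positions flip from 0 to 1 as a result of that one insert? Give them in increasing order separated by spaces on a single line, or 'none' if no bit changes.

Answer: 13 14

Derivation:
Start: bits=000000000000000000
After insert 'rat': sets bits 3 6 -> bits=000100100000000000
After insert 'eel': sets bits 11 16 -> bits=000100100001000010
After insert 'gnu': sets bits 8 16 -> bits=000100101001000010
insert 'emu' would touch bits 13 14; currently bit13=0, bit14=0
Bits that are 0 among those (would change 0->1): 13 14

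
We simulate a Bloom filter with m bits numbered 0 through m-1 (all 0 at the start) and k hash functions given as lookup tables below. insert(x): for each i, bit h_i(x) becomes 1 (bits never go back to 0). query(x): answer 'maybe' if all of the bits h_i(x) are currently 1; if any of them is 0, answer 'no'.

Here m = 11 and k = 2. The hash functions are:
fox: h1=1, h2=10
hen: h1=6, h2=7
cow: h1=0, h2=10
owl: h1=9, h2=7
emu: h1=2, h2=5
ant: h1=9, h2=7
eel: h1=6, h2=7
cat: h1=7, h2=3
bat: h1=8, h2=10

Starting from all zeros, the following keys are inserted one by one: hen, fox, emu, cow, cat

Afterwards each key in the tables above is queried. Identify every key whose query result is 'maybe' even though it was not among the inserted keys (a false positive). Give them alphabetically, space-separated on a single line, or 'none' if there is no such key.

Start: bits=00000000000
After insert 'hen': sets bits 6 7 -> bits=00000011000
After insert 'fox': sets bits 1 10 -> bits=01000011001
After insert 'emu': sets bits 2 5 -> bits=01100111001
After insert 'cow': sets bits 0 10 -> bits=11100111001
After insert 'cat': sets bits 3 7 -> bits=11110111001
Not inserted: ant bat eel owl — query each against bits=11110111001:
query ant: checks bit7=1, bit9=0 (has a 0) -> no => not a false positive
query bat: checks bit8=0, bit10=1 (has a 0) -> no => not a false positive
query eel: checks bit6=1, bit7=1 (all 1) -> maybe => FALSE POSITIVE
query owl: checks bit7=1, bit9=0 (has a 0) -> no => not a false positive
False positives (alphabetical): eel

Answer: eel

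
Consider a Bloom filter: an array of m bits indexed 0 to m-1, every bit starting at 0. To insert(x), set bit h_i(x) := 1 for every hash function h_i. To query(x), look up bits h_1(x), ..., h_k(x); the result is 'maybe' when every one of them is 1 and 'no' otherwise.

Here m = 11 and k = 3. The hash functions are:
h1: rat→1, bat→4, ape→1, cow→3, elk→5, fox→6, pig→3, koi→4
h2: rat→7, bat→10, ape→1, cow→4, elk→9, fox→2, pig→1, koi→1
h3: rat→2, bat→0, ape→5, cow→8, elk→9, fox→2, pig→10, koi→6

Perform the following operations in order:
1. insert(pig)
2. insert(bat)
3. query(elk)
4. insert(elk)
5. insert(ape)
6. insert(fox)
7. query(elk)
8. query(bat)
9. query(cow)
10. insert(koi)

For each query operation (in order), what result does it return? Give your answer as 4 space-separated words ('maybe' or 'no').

Start: bits=00000000000
Op 1: insert pig -> sets bits 1 3 10 -> bits=01010000001
Op 2: insert bat -> sets bits 0 4 10 -> bits=11011000001
Op 3: query elk -> checks bit5=0, bit9=0 (has a 0) -> no
Op 4: insert elk -> sets bits 5 9 -> bits=11011100011
Op 5: insert ape -> sets bits 1 5 -> bits=11011100011
Op 6: insert fox -> sets bits 2 6 -> bits=11111110011
Op 7: query elk -> checks bit5=1, bit9=1 (all 1) -> maybe
Op 8: query bat -> checks bit0=1, bit4=1, bit10=1 (all 1) -> maybe
Op 9: query cow -> checks bit3=1, bit4=1, bit8=0 (has a 0) -> no
Op 10: insert koi -> sets bits 1 4 6 -> bits=11111110011
Query results in order: no maybe maybe no

Answer: no maybe maybe no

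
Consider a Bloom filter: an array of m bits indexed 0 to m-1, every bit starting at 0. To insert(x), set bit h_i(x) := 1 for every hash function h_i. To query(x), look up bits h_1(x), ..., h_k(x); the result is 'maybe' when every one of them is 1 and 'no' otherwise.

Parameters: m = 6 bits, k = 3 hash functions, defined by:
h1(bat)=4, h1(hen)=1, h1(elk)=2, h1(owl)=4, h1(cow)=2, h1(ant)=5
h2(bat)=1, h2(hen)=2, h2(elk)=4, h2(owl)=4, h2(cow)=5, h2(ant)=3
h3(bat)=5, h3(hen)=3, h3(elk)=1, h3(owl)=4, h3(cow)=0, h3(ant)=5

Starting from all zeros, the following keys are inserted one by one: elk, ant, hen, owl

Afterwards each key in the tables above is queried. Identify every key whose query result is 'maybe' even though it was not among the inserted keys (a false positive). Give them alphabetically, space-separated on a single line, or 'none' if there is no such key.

Start: bits=000000
After insert 'elk': sets bits 1 2 4 -> bits=011010
After insert 'ant': sets bits 3 5 -> bits=011111
After insert 'hen': sets bits 1 2 3 -> bits=011111
After insert 'owl': sets bits 4 -> bits=011111
Not inserted: bat cow — query each against bits=011111:
query bat: checks bit1=1, bit4=1, bit5=1 (all 1) -> maybe => FALSE POSITIVE
query cow: checks bit0=0, bit2=1, bit5=1 (has a 0) -> no => not a false positive
False positives (alphabetical): bat

Answer: bat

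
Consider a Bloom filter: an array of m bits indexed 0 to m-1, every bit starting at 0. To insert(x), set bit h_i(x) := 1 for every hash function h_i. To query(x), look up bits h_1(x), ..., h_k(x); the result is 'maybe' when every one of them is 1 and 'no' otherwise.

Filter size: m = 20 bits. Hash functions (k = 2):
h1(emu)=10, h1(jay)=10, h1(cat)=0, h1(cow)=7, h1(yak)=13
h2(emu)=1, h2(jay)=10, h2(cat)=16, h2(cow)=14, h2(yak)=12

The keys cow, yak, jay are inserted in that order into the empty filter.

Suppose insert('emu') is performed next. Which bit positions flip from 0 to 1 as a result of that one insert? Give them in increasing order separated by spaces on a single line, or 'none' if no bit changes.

Answer: 1

Derivation:
Start: bits=00000000000000000000
After insert 'cow': sets bits 7 14 -> bits=00000001000000100000
After insert 'yak': sets bits 12 13 -> bits=00000001000011100000
After insert 'jay': sets bits 10 -> bits=00000001001011100000
insert 'emu' would touch bits 1 10; currently bit1=0, bit10=1
Bits that are 0 among those (would change 0->1): 1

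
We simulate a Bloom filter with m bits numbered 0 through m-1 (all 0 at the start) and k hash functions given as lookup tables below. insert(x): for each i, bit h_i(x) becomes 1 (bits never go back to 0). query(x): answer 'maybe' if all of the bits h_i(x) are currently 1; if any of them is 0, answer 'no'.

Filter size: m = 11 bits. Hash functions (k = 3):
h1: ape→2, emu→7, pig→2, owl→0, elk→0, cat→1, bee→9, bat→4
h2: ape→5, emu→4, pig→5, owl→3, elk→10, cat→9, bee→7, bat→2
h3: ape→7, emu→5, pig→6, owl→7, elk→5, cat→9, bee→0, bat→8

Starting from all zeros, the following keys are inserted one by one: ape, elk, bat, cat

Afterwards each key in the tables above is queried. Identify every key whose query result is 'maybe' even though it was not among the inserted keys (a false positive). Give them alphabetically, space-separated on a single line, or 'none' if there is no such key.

Start: bits=00000000000
After insert 'ape': sets bits 2 5 7 -> bits=00100101000
After insert 'elk': sets bits 0 5 10 -> bits=10100101001
After insert 'bat': sets bits 2 4 8 -> bits=10101101101
After insert 'cat': sets bits 1 9 -> bits=11101101111
Not inserted: bee emu owl pig — query each against bits=11101101111:
query bee: checks bit0=1, bit7=1, bit9=1 (all 1) -> maybe => FALSE POSITIVE
query emu: checks bit4=1, bit5=1, bit7=1 (all 1) -> maybe => FALSE POSITIVE
query owl: checks bit0=1, bit3=0, bit7=1 (has a 0) -> no => not a false positive
query pig: checks bit2=1, bit5=1, bit6=0 (has a 0) -> no => not a false positive
False positives (alphabetical): bee emu

Answer: bee emu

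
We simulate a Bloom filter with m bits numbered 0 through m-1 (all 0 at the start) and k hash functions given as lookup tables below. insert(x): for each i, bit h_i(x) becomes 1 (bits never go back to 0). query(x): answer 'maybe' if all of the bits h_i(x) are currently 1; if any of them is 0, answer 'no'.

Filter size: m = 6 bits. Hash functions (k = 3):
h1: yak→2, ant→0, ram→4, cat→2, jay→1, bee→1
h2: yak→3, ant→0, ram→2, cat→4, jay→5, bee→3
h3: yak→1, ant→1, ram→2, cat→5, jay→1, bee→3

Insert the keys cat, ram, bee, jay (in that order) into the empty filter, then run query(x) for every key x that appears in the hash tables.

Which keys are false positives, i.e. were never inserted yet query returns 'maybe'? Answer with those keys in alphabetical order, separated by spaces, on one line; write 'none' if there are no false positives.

Start: bits=000000
After insert 'cat': sets bits 2 4 5 -> bits=001011
After insert 'ram': sets bits 2 4 -> bits=001011
After insert 'bee': sets bits 1 3 -> bits=011111
After insert 'jay': sets bits 1 5 -> bits=011111
Not inserted: ant yak — query each against bits=011111:
query ant: checks bit0=0, bit1=1 (has a 0) -> no => not a false positive
query yak: checks bit1=1, bit2=1, bit3=1 (all 1) -> maybe => FALSE POSITIVE
False positives (alphabetical): yak

Answer: yak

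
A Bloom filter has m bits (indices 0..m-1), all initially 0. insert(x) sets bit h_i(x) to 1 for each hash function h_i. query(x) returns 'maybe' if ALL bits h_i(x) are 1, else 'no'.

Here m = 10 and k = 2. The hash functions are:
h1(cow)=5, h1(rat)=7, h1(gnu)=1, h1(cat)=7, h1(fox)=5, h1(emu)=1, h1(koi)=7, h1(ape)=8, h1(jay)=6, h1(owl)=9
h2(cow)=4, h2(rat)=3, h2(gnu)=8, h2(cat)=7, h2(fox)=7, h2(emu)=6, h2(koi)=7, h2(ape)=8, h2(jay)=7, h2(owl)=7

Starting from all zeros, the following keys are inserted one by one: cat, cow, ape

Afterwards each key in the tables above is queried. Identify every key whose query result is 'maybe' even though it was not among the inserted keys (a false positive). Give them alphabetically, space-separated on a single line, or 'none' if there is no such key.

Start: bits=0000000000
After insert 'cat': sets bits 7 -> bits=0000000100
After insert 'cow': sets bits 4 5 -> bits=0000110100
After insert 'ape': sets bits 8 -> bits=0000110110
Not inserted: emu fox gnu jay koi owl rat — query each against bits=0000110110:
query emu: checks bit1=0, bit6=0 (has a 0) -> no => not a false positive
query fox: checks bit5=1, bit7=1 (all 1) -> maybe => FALSE POSITIVE
query gnu: checks bit1=0, bit8=1 (has a 0) -> no => not a false positive
query jay: checks bit6=0, bit7=1 (has a 0) -> no => not a false positive
query koi: checks bit7=1 (all 1) -> maybe => FALSE POSITIVE
query owl: checks bit7=1, bit9=0 (has a 0) -> no => not a false positive
query rat: checks bit3=0, bit7=1 (has a 0) -> no => not a false positive
False positives (alphabetical): fox koi

Answer: fox koi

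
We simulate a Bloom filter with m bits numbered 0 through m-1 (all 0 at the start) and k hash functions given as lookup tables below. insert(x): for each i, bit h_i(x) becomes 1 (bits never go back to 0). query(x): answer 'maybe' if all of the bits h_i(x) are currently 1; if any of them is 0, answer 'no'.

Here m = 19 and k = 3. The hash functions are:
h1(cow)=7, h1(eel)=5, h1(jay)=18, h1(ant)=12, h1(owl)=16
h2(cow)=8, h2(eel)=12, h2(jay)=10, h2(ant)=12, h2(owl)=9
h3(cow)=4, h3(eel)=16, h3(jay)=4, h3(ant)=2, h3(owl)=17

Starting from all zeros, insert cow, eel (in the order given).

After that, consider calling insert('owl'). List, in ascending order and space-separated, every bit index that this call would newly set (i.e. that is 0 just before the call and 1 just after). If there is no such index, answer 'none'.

Start: bits=0000000000000000000
After insert 'cow': sets bits 4 7 8 -> bits=0000100110000000000
After insert 'eel': sets bits 5 12 16 -> bits=0000110110001000100
insert 'owl' would touch bits 9 16 17; currently bit9=0, bit16=1, bit17=0
Bits that are 0 among those (would change 0->1): 9 17

Answer: 9 17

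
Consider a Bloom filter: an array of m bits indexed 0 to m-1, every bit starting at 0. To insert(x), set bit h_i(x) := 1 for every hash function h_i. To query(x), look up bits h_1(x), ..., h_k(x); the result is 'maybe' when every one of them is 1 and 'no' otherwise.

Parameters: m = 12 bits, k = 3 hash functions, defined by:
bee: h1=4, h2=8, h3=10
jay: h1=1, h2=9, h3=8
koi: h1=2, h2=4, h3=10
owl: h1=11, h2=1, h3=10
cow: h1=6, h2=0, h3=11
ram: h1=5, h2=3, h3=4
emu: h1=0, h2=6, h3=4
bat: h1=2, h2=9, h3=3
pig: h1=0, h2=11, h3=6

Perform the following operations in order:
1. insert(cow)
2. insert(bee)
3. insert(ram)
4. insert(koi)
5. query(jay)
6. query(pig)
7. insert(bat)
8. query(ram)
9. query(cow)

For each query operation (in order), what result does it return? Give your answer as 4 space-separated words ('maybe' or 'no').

Answer: no maybe maybe maybe

Derivation:
Start: bits=000000000000
Op 1: insert cow -> sets bits 0 6 11 -> bits=100000100001
Op 2: insert bee -> sets bits 4 8 10 -> bits=100010101011
Op 3: insert ram -> sets bits 3 4 5 -> bits=100111101011
Op 4: insert koi -> sets bits 2 4 10 -> bits=101111101011
Op 5: query jay -> checks bit1=0, bit8=1, bit9=0 (has a 0) -> no
Op 6: query pig -> checks bit0=1, bit6=1, bit11=1 (all 1) -> maybe
Op 7: insert bat -> sets bits 2 3 9 -> bits=101111101111
Op 8: query ram -> checks bit3=1, bit4=1, bit5=1 (all 1) -> maybe
Op 9: query cow -> checks bit0=1, bit6=1, bit11=1 (all 1) -> maybe
Query results in order: no maybe maybe maybe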